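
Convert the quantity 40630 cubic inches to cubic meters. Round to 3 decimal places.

0.666 m³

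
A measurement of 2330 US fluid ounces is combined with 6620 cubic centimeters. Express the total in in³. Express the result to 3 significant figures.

2330 US fl oz = 4204.92 in³ and 6620 cm³ = 403.977 in³.
4204.92 + 403.977 ≈ 4610 in³.

4610 cubic inches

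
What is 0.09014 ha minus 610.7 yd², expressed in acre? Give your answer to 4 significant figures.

0.09656 acres

0.09014 ha = 0.222741 acre and 610.7 yd² = 0.126178 acre.
0.222741 − 0.126178 ≈ 0.09656 acre.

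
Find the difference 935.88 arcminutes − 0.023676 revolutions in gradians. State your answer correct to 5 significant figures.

935.88 arcmin = 17.3311 grad and 0.023676 rev = 9.47040 grad.
17.3311 − 9.47040 ≈ 7.8607 grad.

7.8607 gradians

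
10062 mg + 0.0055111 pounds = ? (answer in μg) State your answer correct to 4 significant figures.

1.256 × 10^7 micrograms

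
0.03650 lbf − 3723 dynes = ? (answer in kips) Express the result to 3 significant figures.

0.03650 lbf = 3.65000 × 10^-5 kip and 3723 dyn = 8.36964 × 10^-6 kip.
3.65000 × 10^-5 − 8.36964 × 10^-6 ≈ 2.81 × 10^-5 kip.

2.81 × 10^-5 kip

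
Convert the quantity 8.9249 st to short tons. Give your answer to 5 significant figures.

0.062474 short tons

1 st = 0.00700000 short tons.
8.9249 × 0.00700000 ≈ 0.062474 short ton.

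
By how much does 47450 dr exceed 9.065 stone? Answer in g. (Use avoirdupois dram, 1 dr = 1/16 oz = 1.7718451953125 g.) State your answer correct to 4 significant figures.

26510 g

47450 dr = 84074.1 g and 9.065 st = 57565.4 g.
84074.1 − 57565.4 ≈ 26510 g.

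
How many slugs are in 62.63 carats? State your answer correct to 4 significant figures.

0.0008583 slugs

1 ct = 1.37044 × 10^-5 slug.
So 62.63 × 1.37044 × 10^-5 ≈ 0.0008583 slug.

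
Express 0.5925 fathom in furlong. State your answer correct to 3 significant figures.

1 fathom = 0.00909091 furlong.
0.5925 × 0.00909091 ≈ 0.00539 furlong.

0.00539 furlong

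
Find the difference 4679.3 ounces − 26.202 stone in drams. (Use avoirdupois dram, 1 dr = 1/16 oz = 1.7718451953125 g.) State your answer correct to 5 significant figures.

-19039 dr

4679.3 oz = 74868.8 dr and 26.202 st = 93908.0 dr.
74868.8 − 93908.0 ≈ -19039 dr.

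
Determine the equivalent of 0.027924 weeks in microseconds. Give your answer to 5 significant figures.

1.6888 × 10^10 μs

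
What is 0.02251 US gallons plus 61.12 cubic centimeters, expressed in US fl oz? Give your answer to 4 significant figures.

4.948 US fl oz

0.02251 US gal = 2.88128 US fl oz and 61.12 cm³ = 2.06671 US fl oz.
2.88128 + 2.06671 ≈ 4.948 US fl oz.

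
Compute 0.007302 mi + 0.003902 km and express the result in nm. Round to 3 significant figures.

0.007302 mi = 1.17514e+10 nm and 0.003902 km = 3.90200e+9 nm.
1.17514e+10 + 3.90200e+9 ≈ 1.57e+10 nm.

1.57e+10 nanometers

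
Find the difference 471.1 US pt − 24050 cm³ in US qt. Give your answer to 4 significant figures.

210.1 US quarts

471.1 US pt = 235.550 US qt and 24050 cm³ = 25.4134 US qt.
235.550 − 25.4134 ≈ 210.1 US qt.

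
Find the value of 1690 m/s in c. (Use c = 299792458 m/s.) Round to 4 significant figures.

5.637e-6 times the speed of light

1 meter per second = 3.33564e-9 c.
Thus 1690 × 3.33564e-9 ≈ 5.637e-6 c.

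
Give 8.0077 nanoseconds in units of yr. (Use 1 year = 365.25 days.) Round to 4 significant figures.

1 nanosecond = 3.16881 × 10^-17 years.
So 8.0077 × 3.16881 × 10^-17 ≈ 2.537 × 10^-16 yr.

2.537 × 10^-16 years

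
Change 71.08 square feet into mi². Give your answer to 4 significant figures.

1 square foot = 3.58701 × 10^-8 mi².
Then 71.08 × 3.58701 × 10^-8 ≈ 2.550 × 10^-6 mi².

2.550 × 10^-6 mi²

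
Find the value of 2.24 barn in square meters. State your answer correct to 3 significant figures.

2.24e-28 square meters

1 barn = 1.00000e-28 square meters.
Thus 2.24 × 1.00000e-28 ≈ 2.24e-28 m².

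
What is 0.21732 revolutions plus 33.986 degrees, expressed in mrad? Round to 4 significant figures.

0.21732 rev = 1365.46 mrad and 33.986 ° = 593.168 mrad.
1365.46 + 593.168 ≈ 1959 mrad.

1959 mrad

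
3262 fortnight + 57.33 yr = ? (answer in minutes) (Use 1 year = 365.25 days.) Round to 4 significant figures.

9.592 × 10^7 min

3262 fortnight = 6.57619 × 10^7 min and 57.33 yr = 3.01533 × 10^7 min.
6.57619 × 10^7 + 3.01533 × 10^7 ≈ 9.592 × 10^7 min.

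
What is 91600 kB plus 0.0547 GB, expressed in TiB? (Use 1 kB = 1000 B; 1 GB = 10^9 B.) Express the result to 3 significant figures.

0.000133 TiB

91600 kB = 8.33097e-5 TiB and 0.0547 GB = 4.97494e-5 TiB.
8.33097e-5 + 4.97494e-5 ≈ 0.000133 TiB.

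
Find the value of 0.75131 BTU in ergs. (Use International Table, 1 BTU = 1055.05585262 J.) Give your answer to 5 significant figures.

7.9267 × 10^9 ergs

1 British thermal unit = 1.055056 × 10^10 erg.
Then 0.75131 × 1.055056 × 10^10 ≈ 7.9267 × 10^9 erg.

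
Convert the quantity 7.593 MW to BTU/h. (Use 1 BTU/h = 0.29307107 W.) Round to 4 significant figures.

2.591 × 10^7 BTU per hour

1 MW = 3.41214 × 10^6 BTU/h.
Thus 7.593 × 3.41214 × 10^6 ≈ 2.591 × 10^7 BTU/h.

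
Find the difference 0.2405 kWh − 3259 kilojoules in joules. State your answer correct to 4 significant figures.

0.2405 kWh = 865800 J and 3259 kJ = 3.25900e+6 J.
865800 − 3.25900e+6 ≈ -2.393e+6 J.

-2.393e+6 joules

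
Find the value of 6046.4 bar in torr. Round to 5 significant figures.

4.5352e+6 torr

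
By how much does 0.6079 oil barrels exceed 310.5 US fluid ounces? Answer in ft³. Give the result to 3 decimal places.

3.089 ft³

0.6079 bbl = 3.41311 ft³ and 310.5 US fl oz = 0.324280 ft³.
3.41311 − 0.324280 ≈ 3.089 ft³.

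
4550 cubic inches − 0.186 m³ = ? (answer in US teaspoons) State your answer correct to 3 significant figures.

4550 in³ = 15127.3 US tsp and 0.186 m³ = 37736.4 US tsp.
15127.3 − 37736.4 ≈ -22600 US tsp.

-22600 US tsp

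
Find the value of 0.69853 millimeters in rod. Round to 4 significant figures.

1 mm = 0.000198839 rod.
0.69853 × 0.000198839 ≈ 0.0001389 rod.

0.0001389 rod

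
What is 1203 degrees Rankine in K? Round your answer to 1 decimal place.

668.3 K

°R = K × 9/5.
Applying the formula gives 668.3 K.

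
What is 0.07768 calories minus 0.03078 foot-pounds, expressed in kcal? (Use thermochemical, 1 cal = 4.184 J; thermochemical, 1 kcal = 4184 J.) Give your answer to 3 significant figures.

6.77 × 10^-5 kcal

0.07768 cal = 7.76800 × 10^-5 kcal and 0.03078 ft·lbf = 9.97421 × 10^-6 kcal.
7.76800 × 10^-5 − 9.97421 × 10^-6 ≈ 6.77 × 10^-5 kcal.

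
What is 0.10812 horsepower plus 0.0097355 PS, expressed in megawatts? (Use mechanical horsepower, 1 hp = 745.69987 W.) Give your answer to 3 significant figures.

0.10812 hp = 8.06251 × 10^-5 MW and 0.0097355 PS = 7.16045 × 10^-6 MW.
8.06251 × 10^-5 + 7.16045 × 10^-6 ≈ 8.78 × 10^-5 MW.

8.78 × 10^-5 MW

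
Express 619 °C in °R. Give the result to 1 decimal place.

°R = (°C + 273.15) × 9/5.
Applying the formula gives 1605.9 °R.

1605.9 °R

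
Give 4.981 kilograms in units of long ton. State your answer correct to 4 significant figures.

0.004902 long ton

1 kilogram = 0.000984207 long tons.
So 4.981 × 0.000984207 ≈ 0.004902 long ton.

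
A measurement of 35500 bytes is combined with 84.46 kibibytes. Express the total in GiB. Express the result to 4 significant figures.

35500 B = 3.30620e-5 GiB and 84.46 KiB = 8.05473e-5 GiB.
3.30620e-5 + 8.05473e-5 ≈ 0.0001136 GiB.

0.0001136 GiB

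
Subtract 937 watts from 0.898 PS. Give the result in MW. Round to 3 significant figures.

-0.000277 MW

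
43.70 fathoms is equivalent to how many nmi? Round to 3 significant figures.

1 fathom = 0.000987473 nautical miles.
43.70 × 0.000987473 ≈ 0.0432 nmi.

0.0432 nmi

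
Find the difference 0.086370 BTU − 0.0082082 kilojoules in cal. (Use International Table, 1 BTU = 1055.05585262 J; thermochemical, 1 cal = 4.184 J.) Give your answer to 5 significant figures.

19.818 cal

0.086370 BTU = 21.7794 cal and 0.0082082 kJ = 1.96181 cal.
21.7794 − 1.96181 ≈ 19.818 cal.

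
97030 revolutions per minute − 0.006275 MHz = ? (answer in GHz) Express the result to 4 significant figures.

-4.658e-6 gigahertz

97030 rpm = 1.61717e-6 GHz and 0.006275 MHz = 6.27500e-6 GHz.
1.61717e-6 − 6.27500e-6 ≈ -4.658e-6 GHz.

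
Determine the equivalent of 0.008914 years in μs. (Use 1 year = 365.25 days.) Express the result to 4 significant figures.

2.813e+11 microseconds

1 yr = 3.15576e+13 μs.
0.008914 × 3.15576e+13 ≈ 2.813e+11 μs.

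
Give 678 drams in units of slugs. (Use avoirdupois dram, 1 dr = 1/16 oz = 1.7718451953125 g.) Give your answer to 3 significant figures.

0.0823 slug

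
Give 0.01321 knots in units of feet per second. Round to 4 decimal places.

0.0223 ft/s

1 knot = 1.68781 ft/s.
Thus 0.01321 × 1.68781 ≈ 0.0223 ft/s.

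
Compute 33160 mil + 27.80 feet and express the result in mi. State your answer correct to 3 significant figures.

33160 mil = 0.000523359 mi and 27.80 ft = 0.00526515 mi.
0.000523359 + 0.00526515 ≈ 0.00579 mi.

0.00579 mi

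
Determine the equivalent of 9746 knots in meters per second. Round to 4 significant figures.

5014 meters per second

1 kn = 0.514444 m/s.
So 9746 × 0.514444 ≈ 5014 m/s.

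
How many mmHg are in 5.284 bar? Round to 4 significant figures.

1 bar = 750.062 mmHg.
Thus 5.284 × 750.062 ≈ 3963 mmHg.

3963 mmHg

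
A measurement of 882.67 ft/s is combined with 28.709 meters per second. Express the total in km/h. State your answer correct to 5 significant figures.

1071.9 kilometers per hour

882.67 ft/s = 968.536 km/h and 28.709 m/s = 103.352 km/h.
968.536 + 103.352 ≈ 1071.9 km/h.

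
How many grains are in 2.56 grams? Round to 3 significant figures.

1 gram = 15.4324 gr.
So 2.56 × 15.4324 ≈ 39.5 gr.

39.5 grains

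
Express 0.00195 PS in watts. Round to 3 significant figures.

1 metric horsepower = 735.499 watts.
Thus 0.00195 × 735.499 ≈ 1.43 W.

1.43 W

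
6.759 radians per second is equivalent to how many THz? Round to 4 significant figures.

1 rad/s = 1.59155e-13 terahertz.
So 6.759 × 1.59155e-13 ≈ 1.076e-12 THz.

1.076e-12 terahertz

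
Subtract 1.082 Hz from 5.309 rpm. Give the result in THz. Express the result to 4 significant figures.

-9.935e-13 THz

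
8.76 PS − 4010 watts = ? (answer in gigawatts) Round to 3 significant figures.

8.76 PS = 6.44297 × 10^-6 GW and 4010 W = 4.01000 × 10^-6 GW.
6.44297 × 10^-6 − 4.01000 × 10^-6 ≈ 2.43 × 10^-6 GW.

2.43 × 10^-6 GW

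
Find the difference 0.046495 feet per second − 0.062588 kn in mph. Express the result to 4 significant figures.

0.046495 ft/s = 0.0317011 mph and 0.062588 kn = 0.0720250 mph.
0.0317011 − 0.0720250 ≈ -0.04032 mph.

-0.04032 mph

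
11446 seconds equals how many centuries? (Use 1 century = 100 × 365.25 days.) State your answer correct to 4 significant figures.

3.627e-6 century

1 second = 3.16881e-10 century.
11446 × 3.16881e-10 ≈ 3.627e-6 century.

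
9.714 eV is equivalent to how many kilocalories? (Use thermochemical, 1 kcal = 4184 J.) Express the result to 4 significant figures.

3.720 × 10^-22 kcal

1 electronvolt = 3.82929 × 10^-23 kcal.
9.714 × 3.82929 × 10^-23 ≈ 3.720 × 10^-22 kcal.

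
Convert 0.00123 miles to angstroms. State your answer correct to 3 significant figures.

1 mi = 1.60934e+13 Å.
Then 0.00123 × 1.60934e+13 ≈ 1.98e+10 Å.

1.98e+10 Å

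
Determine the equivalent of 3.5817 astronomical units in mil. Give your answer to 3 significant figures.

2.11e+16 mil

1 au = 5.88968e+15 mil.
So 3.5817 × 5.88968e+15 ≈ 2.11e+16 mil.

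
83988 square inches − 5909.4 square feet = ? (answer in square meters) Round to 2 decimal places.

83988 in² = 54.1857 m² and 5909.4 ft² = 549.001 m².
54.1857 − 549.001 ≈ -494.82 m².

-494.82 square meters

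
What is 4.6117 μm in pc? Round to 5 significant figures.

1 micrometer = 3.24078 × 10^-23 parsecs.
Thus 4.6117 × 3.24078 × 10^-23 ≈ 1.4946 × 10^-22 pc.

1.4946 × 10^-22 pc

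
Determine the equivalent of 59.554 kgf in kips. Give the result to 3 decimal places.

0.131 kip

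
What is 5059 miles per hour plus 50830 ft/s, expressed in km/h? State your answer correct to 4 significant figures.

63920 km/h

5059 mph = 8141.67 km/h and 50830 ft/s = 55774.7 km/h.
8141.67 + 55774.7 ≈ 63920 km/h.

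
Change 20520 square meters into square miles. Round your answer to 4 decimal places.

0.0079 square miles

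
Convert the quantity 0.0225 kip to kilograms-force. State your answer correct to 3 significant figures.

10.2 kilograms-force

1 kip = 453.592 kilograms-force.
So 0.0225 × 453.592 ≈ 10.2 kgf.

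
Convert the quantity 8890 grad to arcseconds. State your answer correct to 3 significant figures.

2.88e+7 arcsec

1 gradian = 3240.00 arcseconds.
So 8890 × 3240.00 ≈ 2.88e+7 arcsec.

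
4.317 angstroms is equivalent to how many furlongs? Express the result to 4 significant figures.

1 angstrom = 4.97097 × 10^-13 furlongs.
Thus 4.317 × 4.97097 × 10^-13 ≈ 2.146 × 10^-12 furlong.

2.146 × 10^-12 furlongs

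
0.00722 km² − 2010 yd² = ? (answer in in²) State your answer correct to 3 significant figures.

8.59 × 10^6 in²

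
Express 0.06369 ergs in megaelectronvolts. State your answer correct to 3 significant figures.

1 erg = 624151 megaelectronvolts.
0.06369 × 624151 ≈ 39800 MeV.

39800 megaelectronvolts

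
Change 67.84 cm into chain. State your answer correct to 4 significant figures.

1 cm = 0.000497097 chains.
So 67.84 × 0.000497097 ≈ 0.03372 chain.

0.03372 chains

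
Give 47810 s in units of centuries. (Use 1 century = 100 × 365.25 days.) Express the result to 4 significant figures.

1.515e-5 century

1 second = 3.16881e-10 century.
47810 × 3.16881e-10 ≈ 1.515e-5 century.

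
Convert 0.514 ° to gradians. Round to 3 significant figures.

0.571 grad

1 degree = 1.11111 grad.
Then 0.514 × 1.11111 ≈ 0.571 grad.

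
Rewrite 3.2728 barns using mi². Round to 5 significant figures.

1.2636 × 10^-34 mi²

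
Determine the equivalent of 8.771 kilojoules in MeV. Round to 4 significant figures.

1 kJ = 6.24151 × 10^15 MeV.
8.771 × 6.24151 × 10^15 ≈ 5.474 × 10^16 MeV.

5.474 × 10^16 megaelectronvolts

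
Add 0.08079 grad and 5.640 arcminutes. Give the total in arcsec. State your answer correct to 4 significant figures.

600.2 arcseconds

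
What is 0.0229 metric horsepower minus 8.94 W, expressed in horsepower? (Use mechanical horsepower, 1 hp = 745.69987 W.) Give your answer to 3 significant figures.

0.0106 horsepower

0.0229 PS = 0.0225867 hp and 8.94 W = 0.0119887 hp.
0.0225867 − 0.0119887 ≈ 0.0106 hp.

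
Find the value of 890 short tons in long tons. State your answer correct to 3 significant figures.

795 long ton

1 short ton = 0.892857 long ton.
Thus 890 × 0.892857 ≈ 795 long ton.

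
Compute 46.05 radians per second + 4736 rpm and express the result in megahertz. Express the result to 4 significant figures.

8.626e-5 MHz

46.05 rad/s = 7.32909e-6 MHz and 4736 rpm = 7.89333e-5 MHz.
7.32909e-6 + 7.89333e-5 ≈ 8.626e-5 MHz.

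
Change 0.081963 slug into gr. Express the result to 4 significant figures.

18460 gr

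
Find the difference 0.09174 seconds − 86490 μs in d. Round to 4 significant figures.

0.09174 s = 1.061806 × 10^-6 d and 86490 μs = 1.001042 × 10^-6 d.
1.061806 × 10^-6 − 1.001042 × 10^-6 ≈ 6.076 × 10^-8 d.

6.076 × 10^-8 days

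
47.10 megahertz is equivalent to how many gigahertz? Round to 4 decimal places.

0.0471 GHz

1 MHz = 0.00100000 GHz.
Thus 47.10 × 0.00100000 ≈ 0.0471 GHz.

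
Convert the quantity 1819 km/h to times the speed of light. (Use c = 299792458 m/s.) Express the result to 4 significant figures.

1 kilometer per hour = 9.26567 × 10^-10 c.
Thus 1819 × 9.26567 × 10^-10 ≈ 1.685 × 10^-6 c.

1.685 × 10^-6 c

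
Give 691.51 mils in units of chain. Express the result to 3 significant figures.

0.000873 chain

1 mil = 1.26263e-6 chain.
Then 691.51 × 1.26263e-6 ≈ 0.000873 chain.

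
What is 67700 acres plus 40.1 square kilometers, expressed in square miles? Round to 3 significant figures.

121 square miles

67700 acre = 105.781 mi² and 40.1 km² = 15.4827 mi².
105.781 + 15.4827 ≈ 121 mi².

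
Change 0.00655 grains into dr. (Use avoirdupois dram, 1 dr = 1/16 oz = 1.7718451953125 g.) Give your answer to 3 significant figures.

0.000240 dr

1 grain = 0.0365714 drams.
So 0.00655 × 0.0365714 ≈ 0.000240 dr.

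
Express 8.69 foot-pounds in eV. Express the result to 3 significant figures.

1 ft·lbf = 8.46235 × 10^18 eV.
Then 8.69 × 8.46235 × 10^18 ≈ 7.35 × 10^19 eV.

7.35 × 10^19 eV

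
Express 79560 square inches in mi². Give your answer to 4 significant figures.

1 in² = 2.49098e-10 mi².
79560 × 2.49098e-10 ≈ 1.982e-5 mi².

1.982e-5 square miles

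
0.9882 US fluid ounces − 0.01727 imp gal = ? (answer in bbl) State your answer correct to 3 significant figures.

-0.000310 oil barrels

0.9882 US fl oz = 0.000183817 bbl and 0.01727 imp gal = 0.000493819 bbl.
0.000183817 − 0.000493819 ≈ -0.000310 bbl.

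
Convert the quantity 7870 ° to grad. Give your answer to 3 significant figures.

8740 grad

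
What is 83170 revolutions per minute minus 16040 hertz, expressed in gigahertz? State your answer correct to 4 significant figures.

-1.465e-5 gigahertz

83170 rpm = 1.38617e-6 GHz and 16040 Hz = 1.60400e-5 GHz.
1.38617e-6 − 1.60400e-5 ≈ -1.465e-5 GHz.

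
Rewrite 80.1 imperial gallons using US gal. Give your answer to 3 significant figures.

96.2 US gal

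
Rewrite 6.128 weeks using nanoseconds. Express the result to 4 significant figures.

3.706 × 10^15 nanoseconds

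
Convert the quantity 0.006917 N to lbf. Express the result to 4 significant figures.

0.001555 lbf

1 newton = 0.224809 pounds-force.
Then 0.006917 × 0.224809 ≈ 0.001555 lbf.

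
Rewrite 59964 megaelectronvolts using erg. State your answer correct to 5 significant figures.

0.096073 ergs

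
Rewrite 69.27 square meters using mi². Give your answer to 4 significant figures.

2.675 × 10^-5 square miles

1 square meter = 3.86102 × 10^-7 mi².
Then 69.27 × 3.86102 × 10^-7 ≈ 2.675 × 10^-5 mi².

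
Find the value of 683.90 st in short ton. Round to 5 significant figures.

1 stone = 0.00700000 short tons.
So 683.90 × 0.00700000 ≈ 4.7873 short ton.

4.7873 short tons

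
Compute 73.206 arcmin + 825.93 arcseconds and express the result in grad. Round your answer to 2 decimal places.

1.61 gradians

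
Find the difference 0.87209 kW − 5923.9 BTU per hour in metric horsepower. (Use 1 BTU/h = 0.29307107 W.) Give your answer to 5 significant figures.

0.87209 kW = 1.18571 PS and 5923.9 BTU/h = 2.36047 PS.
1.18571 − 2.36047 ≈ -1.1748 PS.

-1.1748 PS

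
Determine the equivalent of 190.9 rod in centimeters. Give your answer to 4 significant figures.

1 rod = 502.920 cm.
So 190.9 × 502.920 ≈ 96010 cm.

96010 cm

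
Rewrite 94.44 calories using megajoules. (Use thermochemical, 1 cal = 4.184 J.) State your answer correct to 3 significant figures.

0.000395 megajoules

1 calorie = 4.18400e-6 MJ.
Then 94.44 × 4.18400e-6 ≈ 0.000395 MJ.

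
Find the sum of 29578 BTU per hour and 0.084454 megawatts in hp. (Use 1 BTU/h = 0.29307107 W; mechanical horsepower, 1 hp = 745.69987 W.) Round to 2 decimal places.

124.88 hp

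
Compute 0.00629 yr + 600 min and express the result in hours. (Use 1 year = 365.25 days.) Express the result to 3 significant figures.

65.1 hours

0.00629 yr = 55.1381 h and 600 min = 10.0000 h.
55.1381 + 10.0000 ≈ 65.1 h.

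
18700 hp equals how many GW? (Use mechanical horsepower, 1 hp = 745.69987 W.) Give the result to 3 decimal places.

0.014 gigawatts

1 hp = 7.45700 × 10^-7 GW.
Then 18700 × 7.45700 × 10^-7 ≈ 0.014 GW.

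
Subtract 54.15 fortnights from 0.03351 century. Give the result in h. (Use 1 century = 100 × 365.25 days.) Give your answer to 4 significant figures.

11180 hours

0.03351 century = 29374.9 h and 54.15 fortnight = 18194.4 h.
29374.9 − 18194.4 ≈ 11180 h.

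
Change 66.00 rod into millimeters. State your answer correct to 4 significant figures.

331900 mm

1 rod = 5029.20 mm.
So 66.00 × 5029.20 ≈ 331900 mm.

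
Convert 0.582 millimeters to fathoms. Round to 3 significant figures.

0.000318 fathoms

1 millimeter = 0.000546807 fathom.
Thus 0.582 × 0.000546807 ≈ 0.000318 fathom.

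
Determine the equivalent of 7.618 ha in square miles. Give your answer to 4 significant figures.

0.02941 square miles

1 ha = 0.00386102 mi².
Thus 7.618 × 0.00386102 ≈ 0.02941 mi².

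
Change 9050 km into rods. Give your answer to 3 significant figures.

1.80e+6 rod

1 kilometer = 198.839 rod.
9050 × 198.839 ≈ 1.80e+6 rod.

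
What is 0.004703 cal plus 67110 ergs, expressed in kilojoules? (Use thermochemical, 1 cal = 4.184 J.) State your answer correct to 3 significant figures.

0.004703 cal = 1.96774 × 10^-5 kJ and 67110 erg = 6.71100 × 10^-6 kJ.
1.96774 × 10^-5 + 6.71100 × 10^-6 ≈ 2.64 × 10^-5 kJ.

2.64 × 10^-5 kJ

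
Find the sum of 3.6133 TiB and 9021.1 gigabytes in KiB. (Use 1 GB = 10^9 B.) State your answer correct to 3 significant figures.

1.27 × 10^10 KiB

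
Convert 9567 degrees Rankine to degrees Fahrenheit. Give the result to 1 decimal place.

9107.3 °F

°R = °F + 459.67.
Applying the formula gives 9107.3 °F.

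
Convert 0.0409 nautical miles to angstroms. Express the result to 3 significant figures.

1 nmi = 1.85200 × 10^13 Å.
Thus 0.0409 × 1.85200 × 10^13 ≈ 7.57 × 10^11 Å.

7.57 × 10^11 Å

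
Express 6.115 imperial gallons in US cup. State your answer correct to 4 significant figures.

1 imperial gallon = 19.2152 US cups.
6.115 × 19.2152 ≈ 117.5 US cup.

117.5 US cups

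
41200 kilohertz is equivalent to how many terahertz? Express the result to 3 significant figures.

1 kilohertz = 1.00000e-9 THz.
41200 × 1.00000e-9 ≈ 4.12e-5 THz.

4.12e-5 terahertz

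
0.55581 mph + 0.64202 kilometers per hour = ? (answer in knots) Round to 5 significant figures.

0.82965 kn

0.55581 mph = 0.482986 kn and 0.64202 km/h = 0.346663 kn.
0.482986 + 0.346663 ≈ 0.82965 kn.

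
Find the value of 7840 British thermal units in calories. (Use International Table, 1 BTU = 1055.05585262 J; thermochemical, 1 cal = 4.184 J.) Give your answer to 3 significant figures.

1.98e+6 calories

1 British thermal unit = 252.164 calories.
7840 × 252.164 ≈ 1.98e+6 cal.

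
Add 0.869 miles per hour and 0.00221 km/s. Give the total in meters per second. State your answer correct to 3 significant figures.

0.869 mph = 0.388478 m/s and 0.00221 km/s = 2.21000 m/s.
0.388478 + 2.21000 ≈ 2.60 m/s.

2.60 meters per second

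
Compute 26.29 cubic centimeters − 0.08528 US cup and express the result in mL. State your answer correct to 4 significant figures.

26.29 cm³ = 26.2900 mL and 0.08528 US cup = 20.1762 mL.
26.2900 − 20.1762 ≈ 6.114 mL.

6.114 mL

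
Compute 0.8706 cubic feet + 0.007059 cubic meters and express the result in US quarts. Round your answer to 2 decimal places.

0.8706 ft³ = 26.0502 US qt and 0.007059 m³ = 7.45916 US qt.
26.0502 + 7.45916 ≈ 33.51 US qt.

33.51 US quarts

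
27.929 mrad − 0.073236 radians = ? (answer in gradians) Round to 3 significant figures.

-2.88 grad

27.929 mrad = 1.77802 grad and 0.073236 rad = 4.66235 grad.
1.77802 − 4.66235 ≈ -2.88 grad.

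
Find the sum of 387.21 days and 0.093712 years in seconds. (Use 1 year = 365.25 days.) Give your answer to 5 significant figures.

3.6412 × 10^7 s

387.21 d = 3.34549 × 10^7 s and 0.093712 yr = 2.95733 × 10^6 s.
3.34549 × 10^7 + 2.95733 × 10^6 ≈ 3.6412 × 10^7 s.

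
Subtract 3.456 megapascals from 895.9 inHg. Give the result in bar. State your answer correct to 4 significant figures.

-4.221 bar

895.9 inHg = 30.3387 bar and 3.456 MPa = 34.5600 bar.
30.3387 − 34.5600 ≈ -4.221 bar.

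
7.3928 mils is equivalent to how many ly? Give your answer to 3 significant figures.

1.98 × 10^-20 ly

1 mil = 2.68478 × 10^-21 light-years.
7.3928 × 2.68478 × 10^-21 ≈ 1.98 × 10^-20 ly.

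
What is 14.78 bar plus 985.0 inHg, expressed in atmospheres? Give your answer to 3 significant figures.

47.5 atm

14.78 bar = 14.5867 atm and 985.0 inHg = 32.9197 atm.
14.5867 + 32.9197 ≈ 47.5 atm.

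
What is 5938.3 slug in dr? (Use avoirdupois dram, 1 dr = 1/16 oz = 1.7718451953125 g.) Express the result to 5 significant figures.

1 slug = 8236.56 drams.
Then 5938.3 × 8236.56 ≈ 4.8911 × 10^7 dr.

4.8911 × 10^7 dr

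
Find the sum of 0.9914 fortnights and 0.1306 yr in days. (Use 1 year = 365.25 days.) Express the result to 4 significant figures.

0.9914 fortnight = 13.87960 d and 0.1306 yr = 47.70165 d.
13.87960 + 47.70165 ≈ 61.58 d.

61.58 days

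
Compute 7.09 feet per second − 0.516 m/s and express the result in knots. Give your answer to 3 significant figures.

3.20 knots

7.09 ft/s = 4.20071 kn and 0.516 m/s = 1.00302 kn.
4.20071 − 1.00302 ≈ 3.20 kn.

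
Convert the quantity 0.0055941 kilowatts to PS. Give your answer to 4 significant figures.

1 kilowatt = 1.35962 PS.
So 0.0055941 × 1.35962 ≈ 0.007606 PS.

0.007606 PS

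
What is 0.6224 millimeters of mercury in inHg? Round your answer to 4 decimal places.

0.0245 inHg

1 mmHg = 0.0393701 inches of mercury.
So 0.6224 × 0.0393701 ≈ 0.0245 inHg.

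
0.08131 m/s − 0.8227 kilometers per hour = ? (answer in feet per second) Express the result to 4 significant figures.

-0.4830 feet per second

0.08131 m/s = 0.266765 ft/s and 0.8227 km/h = 0.749763 ft/s.
0.266765 − 0.749763 ≈ -0.4830 ft/s.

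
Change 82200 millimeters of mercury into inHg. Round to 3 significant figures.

3240 inches of mercury

1 millimeter of mercury = 0.0393701 inHg.
So 82200 × 0.0393701 ≈ 3240 inHg.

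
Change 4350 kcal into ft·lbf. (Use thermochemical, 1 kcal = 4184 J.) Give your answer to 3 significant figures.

1.34 × 10^7 foot-pounds

1 kilocalorie = 3085.96 ft·lbf.
4350 × 3085.96 ≈ 1.34 × 10^7 ft·lbf.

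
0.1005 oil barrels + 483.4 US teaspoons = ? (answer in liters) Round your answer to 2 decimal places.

0.1005 bbl = 15.9782 L and 483.4 US tsp = 2.38264 L.
15.9782 + 2.38264 ≈ 18.36 L.

18.36 liters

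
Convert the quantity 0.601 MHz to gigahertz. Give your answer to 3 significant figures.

0.000601 gigahertz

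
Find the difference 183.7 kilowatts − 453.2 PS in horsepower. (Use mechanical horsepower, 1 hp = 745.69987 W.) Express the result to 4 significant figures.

183.7 kW = 246.346 hp and 453.2 PS = 447.000 hp.
246.346 − 447.000 ≈ -200.7 hp.

-200.7 horsepower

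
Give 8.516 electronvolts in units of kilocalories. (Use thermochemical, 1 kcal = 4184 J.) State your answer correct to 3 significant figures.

1 eV = 3.82929 × 10^-23 kilocalories.
Thus 8.516 × 3.82929 × 10^-23 ≈ 3.26 × 10^-22 kcal.

3.26 × 10^-22 kcal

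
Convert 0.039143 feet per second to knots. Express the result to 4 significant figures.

1 foot per second = 0.592484 knots.
So 0.039143 × 0.592484 ≈ 0.02319 kn.

0.02319 kn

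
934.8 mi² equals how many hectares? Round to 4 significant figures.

1 mi² = 258.999 ha.
934.8 × 258.999 ≈ 242100 ha.

242100 hectares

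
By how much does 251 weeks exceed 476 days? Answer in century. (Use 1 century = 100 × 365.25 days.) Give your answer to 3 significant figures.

0.0351 century

251 wk = 0.0481040 century and 476 d = 0.0130322 century.
0.0481040 − 0.0130322 ≈ 0.0351 century.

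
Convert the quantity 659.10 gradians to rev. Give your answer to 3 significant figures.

1.65 rev

1 grad = 0.00250000 revolutions.
So 659.10 × 0.00250000 ≈ 1.65 rev.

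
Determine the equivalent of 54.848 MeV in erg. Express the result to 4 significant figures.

8.788e-5 ergs

1 MeV = 1.60218e-6 erg.
Then 54.848 × 1.60218e-6 ≈ 8.788e-5 erg.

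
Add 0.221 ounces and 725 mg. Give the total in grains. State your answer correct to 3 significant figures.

108 gr

0.221 oz = 96.6875 gr and 725 mg = 11.1885 gr.
96.6875 + 11.1885 ≈ 108 gr.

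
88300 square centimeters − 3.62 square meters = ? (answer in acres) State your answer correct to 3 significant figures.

88300 cm² = 0.00218194 acre and 3.62 m² = 0.000894521 acre.
0.00218194 − 0.000894521 ≈ 0.00129 acre.

0.00129 acres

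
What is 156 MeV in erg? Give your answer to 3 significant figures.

0.000250 erg

1 MeV = 1.60218e-6 erg.
Then 156 × 1.60218e-6 ≈ 0.000250 erg.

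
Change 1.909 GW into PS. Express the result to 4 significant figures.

2.596e+6 metric horsepower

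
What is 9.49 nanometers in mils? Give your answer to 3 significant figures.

0.000374 mil

1 nm = 3.93701e-5 mils.
9.49 × 3.93701e-5 ≈ 0.000374 mil.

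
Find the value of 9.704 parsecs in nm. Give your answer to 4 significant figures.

1 pc = 3.08568e+25 nanometers.
Thus 9.704 × 3.08568e+25 ≈ 2.994e+26 nm.

2.994e+26 nanometers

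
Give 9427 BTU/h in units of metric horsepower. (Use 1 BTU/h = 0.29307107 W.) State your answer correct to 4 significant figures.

1 BTU per hour = 0.000398466 metric horsepower.
Then 9427 × 0.000398466 ≈ 3.756 PS.

3.756 metric horsepower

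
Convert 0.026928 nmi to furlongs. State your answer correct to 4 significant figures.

1 nmi = 9.20624 furlong.
Thus 0.026928 × 9.20624 ≈ 0.2479 furlong.

0.2479 furlong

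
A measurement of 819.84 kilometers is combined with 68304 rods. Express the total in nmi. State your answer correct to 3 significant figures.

819.84 km = 442.678 nmi and 68304 rod = 185.483 nmi.
442.678 + 185.483 ≈ 628 nmi.

628 nautical miles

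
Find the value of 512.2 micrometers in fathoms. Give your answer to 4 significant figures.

1 micrometer = 5.46807e-7 fathom.
512.2 × 5.46807e-7 ≈ 0.0002801 fathom.

0.0002801 fathoms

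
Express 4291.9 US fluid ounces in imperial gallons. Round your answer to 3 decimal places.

27.920 imp gal

1 US fl oz = 0.00650527 imp gal.
Then 4291.9 × 0.00650527 ≈ 27.920 imp gal.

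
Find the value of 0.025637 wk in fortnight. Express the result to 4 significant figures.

1 wk = 0.500000 fortnight.
0.025637 × 0.500000 ≈ 0.01282 fortnight.

0.01282 fortnight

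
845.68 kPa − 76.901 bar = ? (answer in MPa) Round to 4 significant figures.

845.68 kPa = 0.845680 MPa and 76.901 bar = 7.69010 MPa.
0.845680 − 7.69010 ≈ -6.844 MPa.

-6.844 MPa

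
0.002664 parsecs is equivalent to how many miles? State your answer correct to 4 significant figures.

1 pc = 1.91735e+13 miles.
Then 0.002664 × 1.91735e+13 ≈ 5.108e+10 mi.

5.108e+10 mi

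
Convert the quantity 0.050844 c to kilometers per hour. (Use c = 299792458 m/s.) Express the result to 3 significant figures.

5.49 × 10^7 kilometers per hour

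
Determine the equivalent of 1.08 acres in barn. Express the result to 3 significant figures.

1 acre = 4.04686e+31 barn.
Thus 1.08 × 4.04686e+31 ≈ 4.37e+31 barn.

4.37e+31 barn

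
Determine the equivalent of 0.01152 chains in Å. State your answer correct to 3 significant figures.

2.32e+9 angstroms

1 chain = 2.01168e+11 Å.
Then 0.01152 × 2.01168e+11 ≈ 2.32e+9 Å.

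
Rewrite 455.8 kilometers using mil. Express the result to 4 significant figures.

1 km = 3.93701 × 10^7 mil.
So 455.8 × 3.93701 × 10^7 ≈ 1.794 × 10^10 mil.

1.794 × 10^10 mil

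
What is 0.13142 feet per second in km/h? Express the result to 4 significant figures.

0.1442 km/h

1 ft/s = 1.09728 kilometers per hour.
Then 0.13142 × 1.09728 ≈ 0.1442 km/h.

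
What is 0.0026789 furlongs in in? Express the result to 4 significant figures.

1 furlong = 7920.00 inches.
Thus 0.0026789 × 7920.00 ≈ 21.22 in.

21.22 in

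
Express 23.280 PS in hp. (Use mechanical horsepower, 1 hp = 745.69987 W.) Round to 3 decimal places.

1 PS = 0.986320 hp.
23.280 × 0.986320 ≈ 22.962 hp.

22.962 horsepower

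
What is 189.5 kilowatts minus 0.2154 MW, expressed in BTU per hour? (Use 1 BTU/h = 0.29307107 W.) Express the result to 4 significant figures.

-88370 BTU per hour

189.5 kW = 646601 BTU/h and 0.2154 MW = 734975 BTU/h.
646601 − 734975 ≈ -88370 BTU/h.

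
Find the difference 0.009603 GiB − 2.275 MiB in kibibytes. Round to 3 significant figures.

0.009603 GiB = 10069.5 KiB and 2.275 MiB = 2329.60 KiB.
10069.5 − 2329.60 ≈ 7740 KiB.

7740 kibibytes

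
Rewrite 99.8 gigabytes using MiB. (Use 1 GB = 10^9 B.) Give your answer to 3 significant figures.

95200 MiB

1 GB = 953.674 mebibytes.
99.8 × 953.674 ≈ 95200 MiB.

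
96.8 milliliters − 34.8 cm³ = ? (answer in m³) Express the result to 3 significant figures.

96.8 mL = 9.68000 × 10^-5 m³ and 34.8 cm³ = 3.48000 × 10^-5 m³.
9.68000 × 10^-5 − 3.48000 × 10^-5 ≈ 6.20 × 10^-5 m³.

6.20 × 10^-5 cubic meters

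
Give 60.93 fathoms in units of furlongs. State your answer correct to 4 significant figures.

1 fathom = 0.00909091 furlongs.
60.93 × 0.00909091 ≈ 0.5539 furlong.

0.5539 furlong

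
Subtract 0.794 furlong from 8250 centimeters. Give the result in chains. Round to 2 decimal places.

-3.84 chain

8250 cm = 4.10105 chain and 0.794 furlong = 7.94000 chain.
4.10105 − 7.94000 ≈ -3.84 chain.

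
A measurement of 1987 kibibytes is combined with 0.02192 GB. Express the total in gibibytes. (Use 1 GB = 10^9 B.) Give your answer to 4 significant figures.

0.02231 GiB

1987 KiB = 0.00189495 GiB and 0.02192 GB = 0.0204146 GiB.
0.00189495 + 0.0204146 ≈ 0.02231 GiB.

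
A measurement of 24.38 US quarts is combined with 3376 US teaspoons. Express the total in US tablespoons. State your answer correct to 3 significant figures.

2690 US tablespoons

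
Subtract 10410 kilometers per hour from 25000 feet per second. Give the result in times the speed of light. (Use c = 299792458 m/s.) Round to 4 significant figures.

1.577e-5 times the speed of light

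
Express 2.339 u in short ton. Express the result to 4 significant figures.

1 u = 1.83043 × 10^-30 short ton.
2.339 × 1.83043 × 10^-30 ≈ 4.281 × 10^-30 short ton.

4.281 × 10^-30 short ton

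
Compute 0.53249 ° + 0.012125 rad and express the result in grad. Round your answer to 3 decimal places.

1.364 gradians

0.53249 ° = 0.591656 grad and 0.012125 rad = 0.771901 grad.
0.591656 + 0.771901 ≈ 1.364 grad.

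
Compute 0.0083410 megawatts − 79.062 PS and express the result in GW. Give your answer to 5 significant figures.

-4.9809 × 10^-5 GW

0.0083410 MW = 8.34100 × 10^-6 GW and 79.062 PS = 5.81500 × 10^-5 GW.
8.34100 × 10^-6 − 5.81500 × 10^-5 ≈ -4.9809 × 10^-5 GW.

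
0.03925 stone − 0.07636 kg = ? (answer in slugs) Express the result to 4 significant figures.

0.03925 st = 0.0170790 slug and 0.07636 kg = 0.00523232 slug.
0.0170790 − 0.00523232 ≈ 0.01185 slug.

0.01185 slugs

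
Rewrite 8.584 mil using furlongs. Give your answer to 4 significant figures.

1.084 × 10^-6 furlong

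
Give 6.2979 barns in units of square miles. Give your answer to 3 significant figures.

1 barn = 3.86102e-35 square miles.
So 6.2979 × 3.86102e-35 ≈ 2.43e-34 mi².

2.43e-34 square miles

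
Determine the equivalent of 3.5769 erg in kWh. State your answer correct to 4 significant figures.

1 erg = 2.77778 × 10^-14 kilowatt-hours.
Thus 3.5769 × 2.77778 × 10^-14 ≈ 9.936 × 10^-14 kWh.

9.936 × 10^-14 kilowatt-hours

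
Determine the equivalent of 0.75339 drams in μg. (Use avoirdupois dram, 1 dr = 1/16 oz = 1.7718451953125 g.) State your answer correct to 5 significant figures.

1 dr = 1.77185 × 10^6 μg.
0.75339 × 1.77185 × 10^6 ≈ 1.3349 × 10^6 μg.

1.3349 × 10^6 micrograms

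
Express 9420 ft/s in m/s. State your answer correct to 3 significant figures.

1 ft/s = 0.304800 m/s.
Then 9420 × 0.304800 ≈ 2870 m/s.

2870 m/s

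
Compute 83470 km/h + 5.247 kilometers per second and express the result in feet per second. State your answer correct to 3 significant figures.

93300 feet per second

83470 km/h = 76069.9 ft/s and 5.247 km/s = 17214.6 ft/s.
76069.9 + 17214.6 ≈ 93300 ft/s.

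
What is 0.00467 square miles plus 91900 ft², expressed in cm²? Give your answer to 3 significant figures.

2.06e+8 cm²

0.00467 mi² = 1.20952e+8 cm² and 91900 ft² = 8.53779e+7 cm².
1.20952e+8 + 8.53779e+7 ≈ 2.06e+8 cm².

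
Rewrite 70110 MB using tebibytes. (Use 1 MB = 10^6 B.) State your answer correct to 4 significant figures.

1 MB = 9.09495e-7 TiB.
Thus 70110 × 9.09495e-7 ≈ 0.06376 TiB.

0.06376 TiB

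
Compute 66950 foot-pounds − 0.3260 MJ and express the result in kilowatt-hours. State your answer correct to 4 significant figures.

66950 ft·lbf = 0.0252144 kWh and 0.3260 MJ = 0.0905556 kWh.
0.0252144 − 0.0905556 ≈ -0.06534 kWh.

-0.06534 kWh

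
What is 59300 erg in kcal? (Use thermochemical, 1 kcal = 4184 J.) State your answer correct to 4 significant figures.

1.417e-6 kilocalories

1 erg = 2.39006e-11 kcal.
Then 59300 × 2.39006e-11 ≈ 1.417e-6 kcal.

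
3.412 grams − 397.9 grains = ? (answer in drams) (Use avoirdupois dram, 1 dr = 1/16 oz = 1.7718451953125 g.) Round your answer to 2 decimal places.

-12.63 dr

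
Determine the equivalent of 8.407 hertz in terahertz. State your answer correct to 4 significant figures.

1 hertz = 1.00000 × 10^-12 THz.
8.407 × 1.00000 × 10^-12 ≈ 8.407 × 10^-12 THz.

8.407 × 10^-12 THz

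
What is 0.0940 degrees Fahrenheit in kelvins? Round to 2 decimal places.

255.42 K

K = (°F + 459.67) × 5/9.
Applying the formula gives 255.42 K.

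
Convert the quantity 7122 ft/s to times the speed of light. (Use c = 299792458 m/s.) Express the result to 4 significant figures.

1 foot per second = 1.01670e-9 c.
Thus 7122 × 1.01670e-9 ≈ 7.241e-6 c.

7.241e-6 times the speed of light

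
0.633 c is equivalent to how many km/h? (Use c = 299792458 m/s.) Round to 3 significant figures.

1 c = 1.07925 × 10^9 km/h.
Thus 0.633 × 1.07925 × 10^9 ≈ 6.83 × 10^8 km/h.

6.83 × 10^8 km/h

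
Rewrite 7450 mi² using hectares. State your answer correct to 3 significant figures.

1.93e+6 ha

1 square mile = 258.999 hectares.
Thus 7450 × 258.999 ≈ 1.93e+6 ha.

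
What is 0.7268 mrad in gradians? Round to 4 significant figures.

0.04627 gradians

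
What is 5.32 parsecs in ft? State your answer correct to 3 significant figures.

5.39e+17 ft

1 pc = 1.01236e+17 feet.
So 5.32 × 1.01236e+17 ≈ 5.39e+17 ft.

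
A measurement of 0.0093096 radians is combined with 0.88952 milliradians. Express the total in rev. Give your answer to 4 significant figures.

0.0093096 rad = 0.00148167 rev and 0.88952 mrad = 0.000141572 rev.
0.00148167 + 0.000141572 ≈ 0.001623 rev.

0.001623 rev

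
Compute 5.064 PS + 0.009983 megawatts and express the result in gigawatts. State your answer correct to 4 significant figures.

1.371e-5 gigawatts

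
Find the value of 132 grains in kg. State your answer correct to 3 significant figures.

0.00855 kilograms

1 grain = 6.47989 × 10^-5 kilograms.
So 132 × 6.47989 × 10^-5 ≈ 0.00855 kg.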